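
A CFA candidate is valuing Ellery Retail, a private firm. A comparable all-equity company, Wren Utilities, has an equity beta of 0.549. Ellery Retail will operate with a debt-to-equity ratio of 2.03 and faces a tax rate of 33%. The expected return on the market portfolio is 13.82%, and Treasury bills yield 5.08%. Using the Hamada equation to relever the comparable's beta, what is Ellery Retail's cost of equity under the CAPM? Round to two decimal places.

16.40%

β_L = β_U × [1 + (1 − t)(D/E)] = 0.549 × [1 + (1 − 0.33) × 2.03]
    = 0.549 × [1 + 0.67 × 2.03] = 0.549 × 2.3601 = 1.2957
MRP = 13.82% − 5.08% = 8.74%
E(R) = R_f + β_L × MRP = 5.08% + 1.2957 × 8.74% = 16.40%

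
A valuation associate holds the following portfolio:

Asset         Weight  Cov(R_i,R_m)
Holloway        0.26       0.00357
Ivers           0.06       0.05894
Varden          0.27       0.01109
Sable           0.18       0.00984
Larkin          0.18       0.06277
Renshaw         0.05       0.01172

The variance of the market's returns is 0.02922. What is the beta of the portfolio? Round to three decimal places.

β_Holloway = 0.00357 / 0.02922 = 0.1222
β_Ivers = 0.05894 / 0.02922 = 2.0171
β_Varden = 0.01109 / 0.02922 = 0.3795
β_Sable = 0.00984 / 0.02922 = 0.3368
β_Larkin = 0.06277 / 0.02922 = 2.1482
β_Renshaw = 0.01172 / 0.02922 = 0.4011
β_P = Σ w_i β_i = 0.26×0.1222 + 0.06×2.0171 + 0.27×0.3795 + 0.18×0.3368 + 0.18×2.1482 + 0.05×0.4011 = 0.7226

0.723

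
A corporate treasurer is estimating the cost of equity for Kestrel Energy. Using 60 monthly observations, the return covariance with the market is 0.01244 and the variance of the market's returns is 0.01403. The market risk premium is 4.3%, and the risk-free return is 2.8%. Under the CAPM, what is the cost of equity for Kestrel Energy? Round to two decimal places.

β = Cov(R_i, R_m) / Var(R_m) = 0.01244 / 0.01403 = 0.8867
E(R) = R_f + β × MRP = 2.8% + 0.8867 × 4.3% = 6.61%

6.61%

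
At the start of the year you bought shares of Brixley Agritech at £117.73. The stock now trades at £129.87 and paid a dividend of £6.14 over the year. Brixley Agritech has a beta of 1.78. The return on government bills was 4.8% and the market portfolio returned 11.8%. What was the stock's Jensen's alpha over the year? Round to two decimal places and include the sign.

Realised HPR = (P1 + D1 − P0) / P0 = (129.87 + 6.14 − 117.73) / 117.73 = 18.28 / 117.73 = 15.5271%
MRP = 11.8% − 4.8% = 7.00%
CAPM required = R_f + β·MRP = 4.8% + 1.78 × 7.0% = 17.2600%
α = realised − required = 15.5271% − 17.2600% = -1.73%

-1.73%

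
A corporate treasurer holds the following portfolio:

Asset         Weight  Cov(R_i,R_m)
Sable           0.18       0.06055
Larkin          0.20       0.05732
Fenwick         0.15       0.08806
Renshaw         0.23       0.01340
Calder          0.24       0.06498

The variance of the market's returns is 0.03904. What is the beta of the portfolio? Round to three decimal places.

β_Sable = 0.06055 / 0.03904 = 1.5510
β_Larkin = 0.05732 / 0.03904 = 1.4682
β_Fenwick = 0.08806 / 0.03904 = 2.2556
β_Renshaw = 0.01340 / 0.03904 = 0.3432
β_Calder = 0.06498 / 0.03904 = 1.6644
β_P = Σ w_i β_i = 0.18×1.5510 + 0.20×1.4682 + 0.15×2.2556 + 0.23×0.3432 + 0.24×1.6644 = 1.3896

1.390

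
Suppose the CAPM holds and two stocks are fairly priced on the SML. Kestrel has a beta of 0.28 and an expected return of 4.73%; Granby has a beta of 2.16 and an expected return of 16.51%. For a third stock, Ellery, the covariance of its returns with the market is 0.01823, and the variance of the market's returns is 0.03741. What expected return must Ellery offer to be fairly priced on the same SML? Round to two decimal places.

6.03%

MRP = (16.51% − 4.73%) / (2.16 − 0.28) = 6.2660%
R_f = 4.73% − 0.28 × 6.2660% = 2.9755%
β_Ellery = Cov / Var(R_m) = 0.01823 / 0.03741 = 0.4873
E(R_Ellery) = R_f + β × MRP = 2.9755% + 0.4873 × 6.2660% = 6.03%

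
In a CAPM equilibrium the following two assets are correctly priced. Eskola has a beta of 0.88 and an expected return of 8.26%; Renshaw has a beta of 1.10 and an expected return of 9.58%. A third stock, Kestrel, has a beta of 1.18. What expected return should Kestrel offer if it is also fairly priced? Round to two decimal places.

MRP (SML slope) = (9.58% − 8.26%) / (1.10 − 0.88) = 1.32% / 0.22 = 6.0000%
R_f (intercept) = 8.26% − 0.88 × 6.0000% = 2.9800%
E(R_Kestrel) = R_f + β × MRP = 2.9800% + 1.18 × 6.0000% = 10.06%

10.06%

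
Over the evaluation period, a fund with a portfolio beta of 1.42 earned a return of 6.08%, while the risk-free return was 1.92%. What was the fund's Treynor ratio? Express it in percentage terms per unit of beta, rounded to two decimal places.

2.93%

Treynor = (R_P − R_f) / β_P = (6.08% − 1.92%) / 1.4200 = 4.16% / 1.4200 = 2.93%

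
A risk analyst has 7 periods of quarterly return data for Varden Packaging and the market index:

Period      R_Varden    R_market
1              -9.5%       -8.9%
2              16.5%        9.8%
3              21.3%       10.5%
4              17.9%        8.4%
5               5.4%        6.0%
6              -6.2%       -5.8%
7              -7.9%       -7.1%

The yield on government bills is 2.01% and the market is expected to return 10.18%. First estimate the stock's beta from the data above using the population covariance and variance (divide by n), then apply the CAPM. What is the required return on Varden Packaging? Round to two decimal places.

Mean R_i = (-9.5 + 16.5 + 21.3 + 17.9 + 5.4 − 6.2 − 7.9) / 7 = 5.3571%
Mean R_m = (-8.9 + 9.8 + 10.5 + 8.4 + 6.0 − 5.8 − 7.1) / 7 = 1.8429%
Σ(R_i − R̄_i)(R_m − R̄_m) = 675.6029  ⇒  Cov = 675.6029 / 7 = 96.5147
Σ(R_m − R̄_m)² = 452.3371  ⇒  Var(R_m) = 452.3371 / 7 = 64.6196
β = Cov / Var(R_m) = 96.5147 / 64.6196 = 1.4936
MRP = 10.18% − 2.01% = 8.17%
E(R) = R_f + β × MRP = 2.01% + 1.4936 × 8.17% = 14.21%

14.21%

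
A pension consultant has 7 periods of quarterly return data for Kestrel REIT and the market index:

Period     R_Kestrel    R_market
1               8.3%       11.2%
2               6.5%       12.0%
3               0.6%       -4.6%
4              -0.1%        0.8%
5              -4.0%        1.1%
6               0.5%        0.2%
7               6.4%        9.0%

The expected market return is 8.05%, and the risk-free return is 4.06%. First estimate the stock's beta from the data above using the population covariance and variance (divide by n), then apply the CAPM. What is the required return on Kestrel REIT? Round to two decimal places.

Mean R_i = (8.3 + 6.5 + 0.6 − 0.1 − 4.0 + 0.5 + 6.4) / 7 = 2.6000%
Mean R_m = (11.2 + 12.0 − 4.6 + 0.8 + 1.1 + 0.2 + 9.0) / 7 = 4.2429%
Σ(R_i − R̄_i)(R_m − R̄_m) = 144.2000  ⇒  Cov = 144.2000 / 7 = 20.6000
Σ(R_m − R̄_m)² = 247.4771  ⇒  Var(R_m) = 247.4771 / 7 = 35.3539
β = Cov / Var(R_m) = 20.6000 / 35.3539 = 0.5827
MRP = 8.05% − 4.06% = 3.99%
E(R) = R_f + β × MRP = 4.06% + 0.5827 × 3.99% = 6.38%

6.38%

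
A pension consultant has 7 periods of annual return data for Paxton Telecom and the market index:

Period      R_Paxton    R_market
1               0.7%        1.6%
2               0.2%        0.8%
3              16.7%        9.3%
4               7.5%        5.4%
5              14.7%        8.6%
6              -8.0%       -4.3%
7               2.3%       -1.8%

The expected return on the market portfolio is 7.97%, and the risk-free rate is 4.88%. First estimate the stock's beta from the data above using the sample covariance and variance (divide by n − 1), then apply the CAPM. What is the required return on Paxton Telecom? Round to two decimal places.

Mean R_i = (0.7 + 0.2 + 16.7 + 7.5 + 14.7 − 8.0 + 2.3) / 7 = 4.8714%
Mean R_m = (1.6 + 0.8 + 9.3 + 5.4 + 8.6 − 4.3 − 1.8) / 7 = 2.8000%
Σ(R_i − R̄_i)(R_m − R̄_m) = 258.2900  ⇒  Cov = 258.2900 / 6 = 43.0483
Σ(R_m − R̄_m)² = 159.6600  ⇒  Var(R_m) = 159.6600 / 6 = 26.6100
β = Cov / Var(R_m) = 43.0483 / 26.6100 = 1.6177
MRP = 7.97% − 4.88% = 3.09%
E(R) = R_f + β × MRP = 4.88% + 1.6177 × 3.09% = 9.88%

9.88%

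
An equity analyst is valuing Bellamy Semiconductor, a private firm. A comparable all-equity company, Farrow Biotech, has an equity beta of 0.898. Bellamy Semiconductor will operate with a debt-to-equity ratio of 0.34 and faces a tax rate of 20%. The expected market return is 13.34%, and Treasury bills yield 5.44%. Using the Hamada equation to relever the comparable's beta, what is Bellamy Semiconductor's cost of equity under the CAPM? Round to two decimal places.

14.46%

β_L = β_U × [1 + (1 − t)(D/E)] = 0.898 × [1 + (1 − 0.20) × 0.34]
    = 0.898 × [1 + 0.80 × 0.34] = 0.898 × 1.2720 = 1.1423
MRP = 13.34% − 5.44% = 7.90%
E(R) = R_f + β_L × MRP = 5.44% + 1.1423 × 7.90% = 14.46%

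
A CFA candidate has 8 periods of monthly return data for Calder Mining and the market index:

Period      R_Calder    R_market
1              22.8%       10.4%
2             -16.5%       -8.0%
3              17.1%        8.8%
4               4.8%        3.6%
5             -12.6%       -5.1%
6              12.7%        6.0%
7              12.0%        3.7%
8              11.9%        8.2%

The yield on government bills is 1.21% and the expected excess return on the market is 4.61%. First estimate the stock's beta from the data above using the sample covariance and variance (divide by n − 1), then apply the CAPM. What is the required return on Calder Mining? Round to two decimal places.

10.71%

Mean R_i = (22.8 − 16.5 + 17.1 + 4.8 − 12.6 + 12.7 + 12.0 + 11.9) / 8 = 6.5250%
Mean R_m = (10.4 − 8.0 + 8.8 + 3.6 − 5.1 + 6.0 + 3.7 + 8.2) / 8 = 3.4500%
Σ(R_i − R̄_i)(R_m − R̄_m) = 639.2300  ⇒  Cov = 639.2300 / 7 = 91.3186
Σ(R_m − R̄_m)² = 310.2800  ⇒  Var(R_m) = 310.2800 / 7 = 44.3257
β = Cov / Var(R_m) = 91.3186 / 44.3257 = 2.0602
E(R) = R_f + β × MRP = 1.21% + 2.0602 × 4.61% = 10.71%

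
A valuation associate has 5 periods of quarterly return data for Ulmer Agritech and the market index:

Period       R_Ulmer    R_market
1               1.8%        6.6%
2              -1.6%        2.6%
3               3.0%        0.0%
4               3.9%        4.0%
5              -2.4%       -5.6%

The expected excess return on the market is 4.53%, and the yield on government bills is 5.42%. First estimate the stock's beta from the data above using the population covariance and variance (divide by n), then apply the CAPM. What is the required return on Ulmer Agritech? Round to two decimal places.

6.98%

Mean R_i = (1.8 − 1.6 + 3.0 + 3.9 − 2.4) / 5 = 0.9400%
Mean R_m = (6.6 + 2.6 + 0.0 + 4.0 − 5.6) / 5 = 1.5200%
Σ(R_i − R̄_i)(R_m − R̄_m) = 29.6160  ⇒  Cov = 29.6160 / 5 = 5.9232
Σ(R_m − R̄_m)² = 86.1280  ⇒  Var(R_m) = 86.1280 / 5 = 17.2256
β = Cov / Var(R_m) = 5.9232 / 17.2256 = 0.3439
E(R) = R_f + β × MRP = 5.42% + 0.3439 × 4.53% = 6.98%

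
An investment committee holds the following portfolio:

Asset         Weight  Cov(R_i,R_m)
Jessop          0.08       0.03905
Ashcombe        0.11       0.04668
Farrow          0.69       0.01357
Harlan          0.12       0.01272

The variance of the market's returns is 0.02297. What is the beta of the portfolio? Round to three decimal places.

0.834

β_Jessop = 0.03905 / 0.02297 = 1.7000
β_Ashcombe = 0.04668 / 0.02297 = 2.0322
β_Farrow = 0.01357 / 0.02297 = 0.5908
β_Harlan = 0.01272 / 0.02297 = 0.5538
β_P = Σ w_i β_i = 0.08×1.7000 + 0.11×2.0322 + 0.69×0.5908 + 0.12×0.5538 = 0.8337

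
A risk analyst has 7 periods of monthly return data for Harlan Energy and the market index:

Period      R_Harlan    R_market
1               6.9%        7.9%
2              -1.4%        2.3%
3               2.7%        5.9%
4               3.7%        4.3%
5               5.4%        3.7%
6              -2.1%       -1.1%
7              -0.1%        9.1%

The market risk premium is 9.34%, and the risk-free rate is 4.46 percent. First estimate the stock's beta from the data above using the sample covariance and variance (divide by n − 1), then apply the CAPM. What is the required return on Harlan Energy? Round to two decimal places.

Mean R_i = (6.9 − 1.4 + 2.7 + 3.7 + 5.4 − 2.1 − 0.1) / 7 = 2.1571%
Mean R_m = (7.9 + 2.3 + 5.9 + 4.3 + 3.7 − 1.1 + 9.1) / 7 = 4.5857%
Σ(R_i − R̄_i)(R_m − R̄_m) = 35.2657  ⇒  Cov = 35.2657 / 6 = 5.8776
Σ(R_m − R̄_m)² = 71.5086  ⇒  Var(R_m) = 71.5086 / 6 = 11.9181
β = Cov / Var(R_m) = 5.8776 / 11.9181 = 0.4932
E(R) = R_f + β × MRP = 4.46% + 0.4932 × 9.34% = 9.07%

9.07%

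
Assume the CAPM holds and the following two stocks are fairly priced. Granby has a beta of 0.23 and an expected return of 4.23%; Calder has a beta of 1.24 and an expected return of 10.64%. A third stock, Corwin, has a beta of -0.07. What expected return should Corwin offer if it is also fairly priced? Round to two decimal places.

2.33%

MRP (SML slope) = (10.64% − 4.23%) / (1.24 − 0.23) = 6.41% / 1.01 = 6.3465%
R_f (intercept) = 4.23% − 0.23 × 6.3465% = 2.7703%
E(R_Corwin) = R_f + β × MRP = 2.7703% + -0.07 × 6.3465% = 2.33%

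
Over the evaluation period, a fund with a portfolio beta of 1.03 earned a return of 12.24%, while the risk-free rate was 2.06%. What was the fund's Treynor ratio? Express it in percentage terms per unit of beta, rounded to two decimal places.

Treynor = (R_P − R_f) / β_P = (12.24% − 2.06%) / 1.0300 = 10.18% / 1.0300 = 9.88%

9.88%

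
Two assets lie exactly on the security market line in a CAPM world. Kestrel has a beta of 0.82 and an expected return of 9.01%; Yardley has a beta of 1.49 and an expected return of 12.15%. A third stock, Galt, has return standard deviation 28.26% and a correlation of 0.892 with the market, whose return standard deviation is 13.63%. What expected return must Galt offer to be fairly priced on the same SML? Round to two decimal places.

13.83%

MRP = (12.15% − 9.01%) / (1.49 − 0.82) = 4.6866%
R_f = 9.01% − 0.82 × 4.6866% = 5.1670%
β_Galt = ρ·σ_i/σ_m = 0.892 × 28.26 / 13.63 = 1.8494
E(R_Galt) = R_f + β × MRP = 5.1670% + 1.8494 × 4.6866% = 13.83%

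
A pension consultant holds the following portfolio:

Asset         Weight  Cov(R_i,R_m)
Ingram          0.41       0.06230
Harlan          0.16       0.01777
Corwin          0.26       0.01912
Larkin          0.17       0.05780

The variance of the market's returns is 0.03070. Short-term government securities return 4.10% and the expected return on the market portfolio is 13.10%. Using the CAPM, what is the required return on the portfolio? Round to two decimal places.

16.76%

β_Ingram = 0.06230 / 0.03070 = 2.0293
β_Harlan = 0.01777 / 0.03070 = 0.5788
β_Corwin = 0.01912 / 0.03070 = 0.6228
β_Larkin = 0.05780 / 0.03070 = 1.8827
β_P = Σ w_i β_i = 0.41×2.0293 + 0.16×0.5788 + 0.26×0.6228 + 0.17×1.8827 = 1.4066
MRP = 13.10% − 4.10% = 9.00%
E(R_P) = R_f + β_P × MRP = 4.10% + 1.4066 × 9.00% = 16.76%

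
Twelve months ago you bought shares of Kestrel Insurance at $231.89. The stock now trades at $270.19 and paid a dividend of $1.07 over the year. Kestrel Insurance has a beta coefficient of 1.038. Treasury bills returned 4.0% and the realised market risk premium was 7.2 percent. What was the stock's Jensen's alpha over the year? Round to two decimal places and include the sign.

+5.50%

Realised HPR = (P1 + D1 − P0) / P0 = (270.19 + 1.07 − 231.89) / 231.89 = 39.37 / 231.89 = 16.9779%
CAPM required = R_f + β·MRP = 4.0% + 1.038 × 7.2% = 11.4736%
α = realised − required = 16.9779% − 11.4736% = +5.50%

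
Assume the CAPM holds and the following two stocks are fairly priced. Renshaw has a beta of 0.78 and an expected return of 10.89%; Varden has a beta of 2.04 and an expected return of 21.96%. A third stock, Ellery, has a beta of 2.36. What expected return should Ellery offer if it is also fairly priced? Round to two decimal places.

MRP (SML slope) = (21.96% − 10.89%) / (2.04 − 0.78) = 11.07% / 1.26 = 8.7857%
R_f (intercept) = 10.89% − 0.78 × 8.7857% = 4.0372%
E(R_Ellery) = R_f + β × MRP = 4.0372% + 2.36 × 8.7857% = 24.77%

24.77%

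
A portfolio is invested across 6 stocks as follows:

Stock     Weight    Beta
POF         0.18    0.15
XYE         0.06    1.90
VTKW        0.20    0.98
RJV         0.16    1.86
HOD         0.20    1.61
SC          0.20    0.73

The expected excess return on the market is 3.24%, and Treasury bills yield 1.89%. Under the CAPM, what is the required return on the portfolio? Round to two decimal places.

5.46%

β_P = Σ w_i β_i = 0.18×0.15 + 0.06×1.90 + 0.20×0.98 + 0.16×1.86 + 0.20×1.61 + 0.20×0.73 = 1.1026
E(R_P) = R_f + β_P × MRP = 1.89% + 1.1026 × 3.24% = 5.46%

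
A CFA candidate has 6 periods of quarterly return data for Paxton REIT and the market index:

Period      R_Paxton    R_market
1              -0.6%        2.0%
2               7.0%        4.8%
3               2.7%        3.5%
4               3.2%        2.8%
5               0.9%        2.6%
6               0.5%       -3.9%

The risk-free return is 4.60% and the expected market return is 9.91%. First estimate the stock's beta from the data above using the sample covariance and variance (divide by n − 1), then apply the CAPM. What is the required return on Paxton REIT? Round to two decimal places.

7.41%

Mean R_i = (-0.6 + 7.0 + 2.7 + 3.2 + 0.9 + 0.5) / 6 = 2.2833%
Mean R_m = (2.0 + 4.8 + 3.5 + 2.8 + 2.6 − 3.9) / 6 = 1.9667%
Σ(R_i − R̄_i)(R_m − R̄_m) = 24.2567  ⇒  Cov = 24.2567 / 5 = 4.8513
Σ(R_m − R̄_m)² = 45.8933  ⇒  Var(R_m) = 45.8933 / 5 = 9.1787
β = Cov / Var(R_m) = 4.8513 / 9.1787 = 0.5285
MRP = 9.91% − 4.60% = 5.31%
E(R) = R_f + β × MRP = 4.60% + 0.5285 × 5.31% = 7.41%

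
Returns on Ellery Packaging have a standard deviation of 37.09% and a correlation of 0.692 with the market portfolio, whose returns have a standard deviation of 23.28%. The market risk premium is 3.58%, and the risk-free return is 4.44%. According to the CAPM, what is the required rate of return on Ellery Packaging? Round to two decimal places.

8.39%

β = ρ × σ_i / σ_m = 0.692 × 37.09% / 23.28% = 1.1025
E(R) = 4.44% + 1.1025 × 3.58% = 8.39%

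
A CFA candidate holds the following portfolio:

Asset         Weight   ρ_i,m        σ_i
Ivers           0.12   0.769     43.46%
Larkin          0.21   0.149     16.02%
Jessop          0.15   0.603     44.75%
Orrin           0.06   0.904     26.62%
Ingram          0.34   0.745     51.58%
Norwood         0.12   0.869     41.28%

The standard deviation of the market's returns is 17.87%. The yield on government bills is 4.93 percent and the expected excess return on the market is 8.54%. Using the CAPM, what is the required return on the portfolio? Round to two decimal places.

18.01%

β_Ivers = 0.769 × 43.46% / 17.87% = 1.8702
β_Larkin = 0.149 × 16.02% / 17.87% = 0.1336
β_Jessop = 0.603 × 44.75% / 17.87% = 1.5100
β_Orrin = 0.904 × 26.62% / 17.87% = 1.3466
β_Ingram = 0.745 × 51.58% / 17.87% = 2.1504
β_Norwood = 0.869 × 41.28% / 17.87% = 2.0074
β_P = Σ w_i β_i = 0.12×1.8702 + 0.21×0.1336 + 0.15×1.5100 + 0.06×1.3466 + 0.34×2.1504 + 0.12×2.0074 = 1.5318
E(R_P) = R_f + β_P × MRP = 4.93% + 1.5318 × 8.54% = 18.01%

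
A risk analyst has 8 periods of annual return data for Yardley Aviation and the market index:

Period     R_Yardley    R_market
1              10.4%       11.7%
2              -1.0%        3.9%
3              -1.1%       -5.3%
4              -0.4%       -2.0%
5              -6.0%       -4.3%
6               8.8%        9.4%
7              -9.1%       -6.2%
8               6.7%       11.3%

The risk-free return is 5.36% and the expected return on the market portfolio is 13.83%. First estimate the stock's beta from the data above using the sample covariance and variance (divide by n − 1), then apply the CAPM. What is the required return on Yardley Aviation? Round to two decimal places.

Mean R_i = (10.4 − 1.0 − 1.1 − 0.4 − 6.0 + 8.8 − 9.1 + 6.7) / 8 = 1.0375%
Mean R_m = (11.7 + 3.9 − 5.3 − 2.0 − 4.3 + 9.4 − 6.2 + 11.3) / 8 = 2.3125%
Σ(R_i − R̄_i)(R_m − R̄_m) = 345.8663  ⇒  Cov = 345.8663 / 7 = 49.4095
Σ(R_m − R̄_m)² = 414.3888  ⇒  Var(R_m) = 414.3888 / 7 = 59.1984
β = Cov / Var(R_m) = 49.4095 / 59.1984 = 0.8346
MRP = 13.83% − 5.36% = 8.47%
E(R) = R_f + β × MRP = 5.36% + 0.8346 × 8.47% = 12.43%

12.43%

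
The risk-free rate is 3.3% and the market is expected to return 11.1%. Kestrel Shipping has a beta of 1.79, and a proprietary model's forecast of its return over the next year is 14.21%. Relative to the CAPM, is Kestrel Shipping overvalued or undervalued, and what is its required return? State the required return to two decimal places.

MRP = 11.1% − 3.3% = 7.80%
Required return = R_f + β·MRP = 3.3% + 1.79 × 7.8% = 17.26%
Forecast 14.21% < required 17.26% → the stock plots below the SML → overvalued.

Overvalued; required return 17.26%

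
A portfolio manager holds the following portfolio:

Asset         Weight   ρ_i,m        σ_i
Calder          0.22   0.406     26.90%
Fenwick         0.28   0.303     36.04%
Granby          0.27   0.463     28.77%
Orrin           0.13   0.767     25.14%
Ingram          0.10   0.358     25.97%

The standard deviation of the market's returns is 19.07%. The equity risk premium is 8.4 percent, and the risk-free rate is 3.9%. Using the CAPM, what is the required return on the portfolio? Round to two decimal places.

9.40%

β_Calder = 0.406 × 26.90% / 19.07% = 0.5727
β_Fenwick = 0.303 × 36.04% / 19.07% = 0.5726
β_Granby = 0.463 × 28.77% / 19.07% = 0.6985
β_Orrin = 0.767 × 25.14% / 19.07% = 1.0111
β_Ingram = 0.358 × 25.97% / 19.07% = 0.4875
β_P = Σ w_i β_i = 0.22×0.5727 + 0.28×0.5726 + 0.27×0.6985 + 0.13×1.0111 + 0.10×0.4875 = 0.6551
E(R_P) = R_f + β_P × MRP = 3.9% + 0.6551 × 8.4% = 9.40%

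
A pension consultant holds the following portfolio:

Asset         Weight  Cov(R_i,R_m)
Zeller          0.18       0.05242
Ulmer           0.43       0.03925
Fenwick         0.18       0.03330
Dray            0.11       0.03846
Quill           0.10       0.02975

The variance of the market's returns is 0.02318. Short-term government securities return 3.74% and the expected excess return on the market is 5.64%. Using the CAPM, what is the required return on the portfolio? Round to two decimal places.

β_Zeller = 0.05242 / 0.02318 = 2.2614
β_Ulmer = 0.03925 / 0.02318 = 1.6933
β_Fenwick = 0.03330 / 0.02318 = 1.4366
β_Dray = 0.03846 / 0.02318 = 1.6592
β_Quill = 0.02975 / 0.02318 = 1.2834
β_P = Σ w_i β_i = 0.18×2.2614 + 0.43×1.6933 + 0.18×1.4366 + 0.11×1.6592 + 0.10×1.2834 = 1.7046
E(R_P) = R_f + β_P × MRP = 3.74% + 1.7046 × 5.64% = 13.35%

13.35%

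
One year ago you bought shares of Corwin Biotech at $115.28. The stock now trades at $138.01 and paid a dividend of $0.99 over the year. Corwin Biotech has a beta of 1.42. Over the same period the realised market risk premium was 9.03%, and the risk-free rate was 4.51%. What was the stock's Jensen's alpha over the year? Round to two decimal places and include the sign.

Realised HPR = (P1 + D1 − P0) / P0 = (138.01 + 0.99 − 115.28) / 115.28 = 23.72 / 115.28 = 20.5760%
CAPM required = R_f + β·MRP = 4.51% + 1.42 × 9.03% = 17.3326%
α = realised − required = 20.5760% − 17.3326% = +3.24%

+3.24%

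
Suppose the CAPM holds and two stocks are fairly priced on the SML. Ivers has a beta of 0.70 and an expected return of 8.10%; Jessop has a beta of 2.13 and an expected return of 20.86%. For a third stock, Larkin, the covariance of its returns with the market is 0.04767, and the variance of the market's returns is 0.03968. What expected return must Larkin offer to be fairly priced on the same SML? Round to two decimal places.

12.57%

MRP = (20.86% − 8.10%) / (2.13 − 0.70) = 8.9231%
R_f = 8.10% − 0.70 × 8.9231% = 1.8538%
β_Larkin = Cov / Var(R_m) = 0.04767 / 0.03968 = 1.2014
E(R_Larkin) = R_f + β × MRP = 1.8538% + 1.2014 × 8.9231% = 12.57%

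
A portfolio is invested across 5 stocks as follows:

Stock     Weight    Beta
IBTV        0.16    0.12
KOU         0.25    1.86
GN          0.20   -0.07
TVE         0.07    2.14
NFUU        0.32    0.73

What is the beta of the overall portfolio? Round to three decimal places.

0.854

β_P = Σ w_i β_i = 0.16×0.12 + 0.25×1.86 + 0.20×-0.07 + 0.07×2.14 + 0.32×0.73 = 0.8536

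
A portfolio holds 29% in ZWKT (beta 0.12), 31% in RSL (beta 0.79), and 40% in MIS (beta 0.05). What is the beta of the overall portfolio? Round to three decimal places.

β_P = Σ w_i β_i = 0.29×0.12 + 0.31×0.79 + 0.40×0.05 = 0.2997

0.300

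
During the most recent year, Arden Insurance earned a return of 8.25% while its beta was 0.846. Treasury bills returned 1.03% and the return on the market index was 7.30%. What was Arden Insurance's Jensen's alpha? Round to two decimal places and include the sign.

+1.92%

Market excess return = 7.30% − 1.03% = 6.27%
CAPM benchmark = R_f + β(R_m − R_f) = 1.03% + 0.846 × 6.27% = 6.33442%
α = actual − benchmark = 8.25% − 6.33442% = +1.92%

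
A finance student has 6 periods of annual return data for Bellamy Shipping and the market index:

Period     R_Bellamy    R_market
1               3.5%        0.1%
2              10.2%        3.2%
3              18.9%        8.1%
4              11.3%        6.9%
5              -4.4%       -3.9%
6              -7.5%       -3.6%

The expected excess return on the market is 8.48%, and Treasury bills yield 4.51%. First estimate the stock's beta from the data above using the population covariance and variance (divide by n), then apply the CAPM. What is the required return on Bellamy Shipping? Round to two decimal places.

Mean R_i = (3.5 + 10.2 + 18.9 + 11.3 − 4.4 − 7.5) / 6 = 5.3333%
Mean R_m = (0.1 + 3.2 + 8.1 + 6.9 − 3.9 − 3.6) / 6 = 1.8000%
Σ(R_i − R̄_i)(R_m − R̄_m) = 250.6100  ⇒  Cov = 250.6100 / 6 = 41.7683
Σ(R_m − R̄_m)² = 132.2000  ⇒  Var(R_m) = 132.2000 / 6 = 22.0333
β = Cov / Var(R_m) = 41.7683 / 22.0333 = 1.8957
E(R) = R_f + β × MRP = 4.51% + 1.8957 × 8.48% = 20.59%

20.59%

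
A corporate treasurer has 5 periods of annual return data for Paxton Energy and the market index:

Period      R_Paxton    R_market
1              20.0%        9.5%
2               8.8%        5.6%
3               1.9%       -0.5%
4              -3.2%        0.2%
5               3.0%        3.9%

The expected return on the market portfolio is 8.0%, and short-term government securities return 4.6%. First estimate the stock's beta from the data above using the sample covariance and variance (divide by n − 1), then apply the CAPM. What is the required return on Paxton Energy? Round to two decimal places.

Mean R_i = (20.0 + 8.8 + 1.9 − 3.2 + 3.0) / 5 = 6.1000%
Mean R_m = (9.5 + 5.6 − 0.5 + 0.2 + 3.9) / 5 = 3.7400%
Σ(R_i − R̄_i)(R_m − R̄_m) = 135.3200  ⇒  Cov = 135.3200 / 4 = 33.8300
Σ(R_m − R̄_m)² = 67.1720  ⇒  Var(R_m) = 67.1720 / 4 = 16.7930
β = Cov / Var(R_m) = 33.8300 / 16.7930 = 2.0145
MRP = 8.0% − 4.6% = 3.40%
E(R) = R_f + β × MRP = 4.6% + 2.0145 × 3.4% = 11.45%

11.45%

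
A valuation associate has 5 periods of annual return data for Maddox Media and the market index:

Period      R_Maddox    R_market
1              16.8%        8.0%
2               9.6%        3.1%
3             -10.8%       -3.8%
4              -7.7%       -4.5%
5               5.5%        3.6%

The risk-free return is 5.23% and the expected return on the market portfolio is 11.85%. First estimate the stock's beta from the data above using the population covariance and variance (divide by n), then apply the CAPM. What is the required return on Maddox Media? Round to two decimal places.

19.43%

Mean R_i = (16.8 + 9.6 − 10.8 − 7.7 + 5.5) / 5 = 2.6800%
Mean R_m = (8.0 + 3.1 − 3.8 − 4.5 + 3.6) / 5 = 1.2800%
Σ(R_i − R̄_i)(R_m − R̄_m) = 242.4980  ⇒  Cov = 242.4980 / 5 = 48.4996
Σ(R_m − R̄_m)² = 113.0680  ⇒  Var(R_m) = 113.0680 / 5 = 22.6136
β = Cov / Var(R_m) = 48.4996 / 22.6136 = 2.1447
MRP = 11.85% − 5.23% = 6.62%
E(R) = R_f + β × MRP = 5.23% + 2.1447 × 6.62% = 19.43%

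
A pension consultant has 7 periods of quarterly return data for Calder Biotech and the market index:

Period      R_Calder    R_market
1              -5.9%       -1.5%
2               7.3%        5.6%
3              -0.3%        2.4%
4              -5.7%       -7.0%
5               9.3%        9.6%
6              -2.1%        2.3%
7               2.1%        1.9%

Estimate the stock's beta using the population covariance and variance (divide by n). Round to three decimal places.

Mean R_i = (-5.9 + 7.3 − 0.3 − 5.7 + 9.3 − 2.1 + 2.1) / 7 = 0.6714%
Mean R_m = (-1.5 + 5.6 + 2.4 − 7.0 + 9.6 + 2.3 + 1.9) / 7 = 1.9000%
Σ(R_i − R̄_i)(R_m − R̄_m) = 168.4200  ⇒  Cov = 168.4200 / 7 = 24.0600
Σ(R_m − R̄_m)² = 164.1600  ⇒  Var(R_m) = 164.1600 / 7 = 23.4514
β = Cov / Var(R_m) = 24.0600 / 23.4514 = 1.0260

1.026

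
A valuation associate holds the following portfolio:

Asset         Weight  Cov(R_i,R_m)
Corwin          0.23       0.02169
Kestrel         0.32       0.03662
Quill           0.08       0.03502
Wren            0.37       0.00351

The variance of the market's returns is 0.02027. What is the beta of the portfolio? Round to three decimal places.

1.027

β_Corwin = 0.02169 / 0.02027 = 1.0701
β_Kestrel = 0.03662 / 0.02027 = 1.8066
β_Quill = 0.03502 / 0.02027 = 1.7277
β_Wren = 0.00351 / 0.02027 = 0.1732
β_P = Σ w_i β_i = 0.23×1.0701 + 0.32×1.8066 + 0.08×1.7277 + 0.37×0.1732 = 1.0265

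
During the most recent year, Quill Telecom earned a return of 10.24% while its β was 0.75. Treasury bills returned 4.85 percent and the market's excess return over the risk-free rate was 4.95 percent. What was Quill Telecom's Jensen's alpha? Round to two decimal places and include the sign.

CAPM benchmark = R_f + β(R_m − R_f) = 4.85% + 0.75 × 4.95% = 8.5625%
α = actual − benchmark = 10.24% − 8.5625% = +1.68%

+1.68%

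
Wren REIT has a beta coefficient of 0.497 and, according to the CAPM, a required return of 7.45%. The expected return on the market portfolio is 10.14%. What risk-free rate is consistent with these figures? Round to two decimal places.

E(R) = R_f + β(E(R_m) − R_f) = R_f(1 − β) + β·E(R_m)
7.45% = R_f × (1 − 0.497) + 0.497 × 10.14%
7.45% = R_f × 0.503 + 5.03958%
R_f = (7.45% − 5.03958%) / 0.503 = 4.79%

4.79%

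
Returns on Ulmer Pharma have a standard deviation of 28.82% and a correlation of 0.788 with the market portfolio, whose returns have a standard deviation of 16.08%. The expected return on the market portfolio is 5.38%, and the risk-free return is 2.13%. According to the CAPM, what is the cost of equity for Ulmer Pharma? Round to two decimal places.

6.72%

β = ρ × σ_i / σ_m = 0.788 × 28.82% / 16.08% = 1.4123
MRP = 5.38% − 2.13% = 3.25%
E(R) = 2.13% + 1.4123 × 3.25% = 6.72%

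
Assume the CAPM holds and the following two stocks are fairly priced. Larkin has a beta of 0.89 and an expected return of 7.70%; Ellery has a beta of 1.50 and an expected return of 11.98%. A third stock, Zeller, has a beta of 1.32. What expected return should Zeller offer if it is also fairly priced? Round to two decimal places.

MRP (SML slope) = (11.98% − 7.70%) / (1.50 − 0.89) = 4.28% / 0.61 = 7.0164%
R_f (intercept) = 7.70% − 0.89 × 7.0164% = 1.4554%
E(R_Zeller) = R_f + β × MRP = 1.4554% + 1.32 × 7.0164% = 10.72%

10.72%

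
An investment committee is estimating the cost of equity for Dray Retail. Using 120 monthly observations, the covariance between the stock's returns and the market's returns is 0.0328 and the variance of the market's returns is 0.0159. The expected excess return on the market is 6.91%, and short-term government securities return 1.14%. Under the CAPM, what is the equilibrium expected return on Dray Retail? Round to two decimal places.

15.39%

β = Cov(R_i, R_m) / Var(R_m) = 0.0328 / 0.0159 = 2.0629
E(R) = R_f + β × MRP = 1.14% + 2.0629 × 6.91% = 15.39%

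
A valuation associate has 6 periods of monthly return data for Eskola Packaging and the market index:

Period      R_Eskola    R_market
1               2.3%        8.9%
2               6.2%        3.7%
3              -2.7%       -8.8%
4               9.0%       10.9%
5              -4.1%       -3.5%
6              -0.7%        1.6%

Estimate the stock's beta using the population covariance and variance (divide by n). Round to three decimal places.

Mean R_i = (2.3 + 6.2 − 2.7 + 9.0 − 4.1 − 0.7) / 6 = 1.6667%
Mean R_m = (8.9 + 3.7 − 8.8 + 10.9 − 3.5 + 1.6) / 6 = 2.1333%
Σ(R_i − R̄_i)(R_m − R̄_m) = 157.1667  ⇒  Cov = 157.1667 / 6 = 26.1945
Σ(R_m − R̄_m)² = 276.6533  ⇒  Var(R_m) = 276.6533 / 6 = 46.1089
β = Cov / Var(R_m) = 26.1945 / 46.1089 = 0.5681

0.568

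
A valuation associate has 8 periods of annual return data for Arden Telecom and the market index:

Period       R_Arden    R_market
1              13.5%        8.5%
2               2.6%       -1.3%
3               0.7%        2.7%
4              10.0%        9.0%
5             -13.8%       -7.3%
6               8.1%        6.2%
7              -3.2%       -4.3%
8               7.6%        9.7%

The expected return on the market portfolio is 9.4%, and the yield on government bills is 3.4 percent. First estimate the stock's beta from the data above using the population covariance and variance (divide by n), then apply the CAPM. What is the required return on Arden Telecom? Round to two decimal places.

10.77%

Mean R_i = (13.5 + 2.6 + 0.7 + 10.0 − 13.8 + 8.1 − 3.2 + 7.6) / 8 = 3.1875%
Mean R_m = (8.5 − 1.3 + 2.7 + 9.0 − 7.3 + 6.2 − 4.3 + 9.7) / 8 = 2.9000%
Σ(R_i − R̄_i)(R_m − R̄_m) = 367.7500  ⇒  Cov = 367.7500 / 8 = 45.9688
Σ(R_m − R̄_m)² = 299.2600  ⇒  Var(R_m) = 299.2600 / 8 = 37.4075
β = Cov / Var(R_m) = 45.9688 / 37.4075 = 1.2289
MRP = 9.4% − 3.4% = 6.00%
E(R) = R_f + β × MRP = 3.4% + 1.2289 × 6.0% = 10.77%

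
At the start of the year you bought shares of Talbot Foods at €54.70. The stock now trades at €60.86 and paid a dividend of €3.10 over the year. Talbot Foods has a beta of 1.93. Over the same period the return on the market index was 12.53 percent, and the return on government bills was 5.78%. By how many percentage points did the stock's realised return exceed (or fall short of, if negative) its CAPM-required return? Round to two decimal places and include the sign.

Realised HPR = (P1 + D1 − P0) / P0 = (60.86 + 3.10 − 54.70) / 54.70 = 9.26 / 54.70 = 16.9287%
MRP = 12.53% − 5.78% = 6.75%
CAPM required = R_f + β·MRP = 5.78% + 1.93 × 6.75% = 18.8075%
α = realised − required = 16.9287% − 18.8075% = -1.88%

-1.88%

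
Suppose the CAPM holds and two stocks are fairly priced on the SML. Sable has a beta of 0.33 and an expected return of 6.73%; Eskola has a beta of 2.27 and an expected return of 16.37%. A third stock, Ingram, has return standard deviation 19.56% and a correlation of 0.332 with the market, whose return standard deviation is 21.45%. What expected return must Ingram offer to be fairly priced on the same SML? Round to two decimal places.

MRP = (16.37% − 6.73%) / (2.27 − 0.33) = 4.9691%
R_f = 6.73% − 0.33 × 4.9691% = 5.0902%
β_Ingram = ρ·σ_i/σ_m = 0.332 × 19.56 / 21.45 = 0.3027
E(R_Ingram) = R_f + β × MRP = 5.0902% + 0.3027 × 4.9691% = 6.59%

6.59%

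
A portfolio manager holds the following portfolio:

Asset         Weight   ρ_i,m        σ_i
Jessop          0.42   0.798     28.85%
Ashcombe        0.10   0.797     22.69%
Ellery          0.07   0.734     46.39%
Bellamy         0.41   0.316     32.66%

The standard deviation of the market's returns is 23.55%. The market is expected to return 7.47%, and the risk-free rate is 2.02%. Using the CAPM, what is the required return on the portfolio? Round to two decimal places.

β_Jessop = 0.798 × 28.85% / 23.55% = 0.9776
β_Ashcombe = 0.797 × 22.69% / 23.55% = 0.7679
β_Ellery = 0.734 × 46.39% / 23.55% = 1.4459
β_Bellamy = 0.316 × 32.66% / 23.55% = 0.4382
β_P = Σ w_i β_i = 0.42×0.9776 + 0.10×0.7679 + 0.07×1.4459 + 0.41×0.4382 = 0.7683
MRP = 7.47% − 2.02% = 5.45%
E(R_P) = R_f + β_P × MRP = 2.02% + 0.7683 × 5.45% = 6.21%

6.21%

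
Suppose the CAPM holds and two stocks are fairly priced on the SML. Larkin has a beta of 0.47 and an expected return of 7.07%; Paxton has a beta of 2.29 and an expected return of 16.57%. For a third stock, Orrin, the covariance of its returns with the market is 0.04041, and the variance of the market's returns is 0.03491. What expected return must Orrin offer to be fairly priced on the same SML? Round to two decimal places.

10.66%

MRP = (16.57% − 7.07%) / (2.29 − 0.47) = 5.2198%
R_f = 7.07% − 0.47 × 5.2198% = 4.6167%
β_Orrin = Cov / Var(R_m) = 0.04041 / 0.03491 = 1.1575
E(R_Orrin) = R_f + β × MRP = 4.6167% + 1.1575 × 5.2198% = 10.66%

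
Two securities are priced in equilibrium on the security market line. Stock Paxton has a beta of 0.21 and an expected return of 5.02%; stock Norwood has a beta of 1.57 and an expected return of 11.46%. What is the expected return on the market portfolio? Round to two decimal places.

8.76%

Both satisfy E(R) = R_f + β·MRP, so the slope of the SML is
MRP = (11.46% − 5.02%) / (1.57 − 0.21) = 6.44% / 1.36 = 4.7353%
R_f = E(R_Paxton) − β_Paxton·MRP = 5.02% − 0.21 × 4.7353% = 4.0256%
E(R_m) = R_f + MRP = 4.0256% + 4.7353% = 8.76%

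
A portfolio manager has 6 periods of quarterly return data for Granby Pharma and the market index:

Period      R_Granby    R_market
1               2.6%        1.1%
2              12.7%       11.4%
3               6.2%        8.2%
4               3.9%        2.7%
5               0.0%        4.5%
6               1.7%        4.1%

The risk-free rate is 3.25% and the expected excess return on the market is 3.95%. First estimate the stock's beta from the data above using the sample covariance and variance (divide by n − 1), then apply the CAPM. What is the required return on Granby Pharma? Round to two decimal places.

Mean R_i = (2.6 + 12.7 + 6.2 + 3.9 + 0.0 + 1.7) / 6 = 4.5167%
Mean R_m = (1.1 + 11.4 + 8.2 + 2.7 + 4.5 + 4.1) / 6 = 5.3333%
Σ(R_i − R̄_i)(R_m − R̄_m) = 71.4467  ⇒  Cov = 71.4467 / 5 = 14.2893
Σ(R_m − R̄_m)² = 72.0933  ⇒  Var(R_m) = 72.0933 / 5 = 14.4187
β = Cov / Var(R_m) = 14.2893 / 14.4187 = 0.9910
E(R) = R_f + β × MRP = 3.25% + 0.9910 × 3.95% = 7.16%

7.16%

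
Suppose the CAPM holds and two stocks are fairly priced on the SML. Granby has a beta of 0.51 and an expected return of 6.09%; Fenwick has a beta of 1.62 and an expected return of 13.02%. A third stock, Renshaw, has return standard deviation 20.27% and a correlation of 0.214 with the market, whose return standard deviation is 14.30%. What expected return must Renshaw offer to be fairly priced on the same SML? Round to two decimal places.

MRP = (13.02% − 6.09%) / (1.62 − 0.51) = 6.2432%
R_f = 6.09% − 0.51 × 6.2432% = 2.9060%
β_Renshaw = ρ·σ_i/σ_m = 0.214 × 20.27 / 14.30 = 0.3033
E(R_Renshaw) = R_f + β × MRP = 2.9060% + 0.3033 × 6.2432% = 4.80%

4.80%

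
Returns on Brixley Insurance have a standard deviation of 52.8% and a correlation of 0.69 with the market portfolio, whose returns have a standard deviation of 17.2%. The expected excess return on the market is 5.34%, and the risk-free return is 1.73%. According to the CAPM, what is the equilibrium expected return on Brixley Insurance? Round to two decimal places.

13.04%

β = ρ × σ_i / σ_m = 0.69 × 52.8% / 17.2% = 2.1181
E(R) = 1.73% + 2.1181 × 5.34% = 13.04%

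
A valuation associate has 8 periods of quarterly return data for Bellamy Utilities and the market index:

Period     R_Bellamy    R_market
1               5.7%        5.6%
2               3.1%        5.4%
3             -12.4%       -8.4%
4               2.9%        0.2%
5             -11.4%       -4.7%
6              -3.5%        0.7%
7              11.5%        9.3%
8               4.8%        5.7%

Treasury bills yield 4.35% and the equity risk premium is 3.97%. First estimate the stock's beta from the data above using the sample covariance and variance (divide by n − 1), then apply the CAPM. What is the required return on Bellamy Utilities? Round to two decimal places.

9.74%

Mean R_i = (5.7 + 3.1 − 12.4 + 2.9 − 11.4 − 3.5 + 11.5 + 4.8) / 8 = 0.0875%
Mean R_m = (5.6 + 5.4 − 8.4 + 0.2 − 4.7 + 0.7 + 9.3 + 5.7) / 8 = 1.7250%
Σ(R_i − R̄_i)(R_m − R̄_m) = 337.6325  ⇒  Cov = 337.6325 / 7 = 48.2332
Σ(R_m − R̄_m)² = 248.8750  ⇒  Var(R_m) = 248.8750 / 7 = 35.5536
β = Cov / Var(R_m) = 48.2332 / 35.5536 = 1.3566
E(R) = R_f + β × MRP = 4.35% + 1.3566 × 3.97% = 9.74%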